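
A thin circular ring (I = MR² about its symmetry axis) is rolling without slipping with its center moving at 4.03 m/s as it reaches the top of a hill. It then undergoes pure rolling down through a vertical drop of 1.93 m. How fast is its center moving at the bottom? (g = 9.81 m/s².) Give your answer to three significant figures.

v ≈ 5.93 m/s

The moment of inertia is MR², giving k ≡ I/(MR²) = 1.
Rolling without slipping gives ω = v/R, so the total kinetic energy is ½Mv² + ½Iω² = ½(1+k)Mv² = Mv².
Conserving energy between top and bottom: Mv² = Mv₀² + Mgh, hence v² = v₀² + 2gh/(1+k).
v = √(4.03² + 2×9.81×1.93/2) = √35.17 ≈ 5.93 m/s.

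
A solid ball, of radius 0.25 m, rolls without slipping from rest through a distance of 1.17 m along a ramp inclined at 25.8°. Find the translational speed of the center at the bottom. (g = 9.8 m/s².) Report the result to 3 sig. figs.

v ≈ 2.67 m/s

Here I = (2/5)MR², so the shape factor k = I/(MR²) = 0.4.
The rolling condition ω = v/R makes the rotational term ½I(v/R)² = ½kMv², so KE_total = ½(1+k)Mv² = (7/10)Mv².
The vertical drop is h = L sinθ = 1.17 × sin25.8° = 0.5092 m.
Energy conservation: Mgh = (7/10)Mv², so v = √(2gh/(1+k)) = √(2 × 9.8 × 0.5092 / 1.4) ≈ 2.67 m/s.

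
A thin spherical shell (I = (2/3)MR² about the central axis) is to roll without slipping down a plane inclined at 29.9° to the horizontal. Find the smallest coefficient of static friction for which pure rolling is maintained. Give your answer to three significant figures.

Here I = (2/3)MR², so the shape factor k = I/(MR²) = 2/3.
Newton's second law down the slope: Mg sinθ − f = Ma. The torque equation fR = Iα (with α = a/R) gives f = kMa.
These give a = g sinθ/(1+k) and the required friction f = kMg sinθ/(1+k).
With N = Mg cosθ, the no-slip condition f ≤ μN gives μ_min = f/N = k tanθ/(1+k).
μ_min = (2/3) × tan29.9° / 1.667 ≈ 0.230.

μ_min ≈ 0.230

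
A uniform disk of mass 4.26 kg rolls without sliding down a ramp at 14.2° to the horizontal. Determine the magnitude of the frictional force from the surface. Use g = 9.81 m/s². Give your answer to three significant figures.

f ≈ 3.42 N

For this body I = (1/2)MR², i.e. k = I/(MR²) = 0.5.
Along the incline Mg sinθ − f = Ma, and torque about the center fR = Iα = kMR²(a/R) gives f = kMa.
Combining, a = g sinθ/(1+k) and f = kMa = kMg sinθ/(1+k).
f = 0.5 × 4.26 × 9.81 × sin14.2° / 1.5 ≈ 3.42 N.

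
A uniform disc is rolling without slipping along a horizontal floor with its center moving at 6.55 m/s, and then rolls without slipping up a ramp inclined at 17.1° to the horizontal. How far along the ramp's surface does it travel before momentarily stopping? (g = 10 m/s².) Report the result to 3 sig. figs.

d ≈ 10.9 m

Here I = (1/2)MR², so the shape factor k = I/(MR²) = 0.5.
Since it rolls without slipping, ω = v/R and KE = ½Mv² + ½Iω² = ½(1+k)Mv² = (3/4)Mv².
Setting this equal to Mgh gives the vertical rise h = (1+k)v₀²/(2g) = 1.5×6.55²/(2×10) = 3.218 m.
The distance along the slope is d = h/sinθ = 3.218/sin17.1° ≈ 10.9 m.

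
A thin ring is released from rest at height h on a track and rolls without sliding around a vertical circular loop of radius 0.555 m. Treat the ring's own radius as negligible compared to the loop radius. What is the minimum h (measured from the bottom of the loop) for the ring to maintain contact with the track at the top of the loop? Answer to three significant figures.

h_min ≈ 1.67 m

The moment of inertia is MR², giving k ≡ I/(MR²) = 1.
At the top of the loop, the minimum-contact condition is Mg = Mv_top²/r, so v_top² = gr.
With ω = v/R, the kinetic energy at speed v is ½(1+k)Mv² = Mv².
Energy conservation from release (height h) to the top (height 2r): Mgh = Mg(2r) + M·gr.
Thus h_min = 2r + (1+k)r/2 = r(2 + 2/2) = 0.555 × 3 ≈ 1.67 m.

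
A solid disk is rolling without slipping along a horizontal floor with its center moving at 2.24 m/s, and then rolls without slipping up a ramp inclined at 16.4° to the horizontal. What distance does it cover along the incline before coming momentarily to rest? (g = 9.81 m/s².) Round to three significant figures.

Here I = (1/2)MR², so the shape factor k = I/(MR²) = 0.5.
The rolling condition ω = v/R makes the rotational term ½I(v/R)² = ½kMv², so KE_total = ½(1+k)Mv² = (3/4)Mv².
Setting this equal to Mgh gives the vertical rise h = (1+k)v₀²/(2g) = 1.5×2.24²/(2×9.81) = 0.3836 m.
Along the incline, d = h/sinθ = 0.3836/sin16.4° ≈ 1.36 m.

d ≈ 1.36 m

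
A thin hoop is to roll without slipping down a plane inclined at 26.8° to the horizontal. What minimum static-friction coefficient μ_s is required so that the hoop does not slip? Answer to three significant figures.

μ_min ≈ 0.253

For this body I = MR², i.e. k = I/(MR²) = 1.
Along the incline Mg sinθ − f = Ma, and torque about the center fR = Iα = kMR²(a/R) gives f = kMa.
These give a = g sinθ/(1+k) and the required friction f = kMg sinθ/(1+k).
The normal force is N = Mg cosθ, so μ_min = f/N = k tanθ/(1+k).
μ_min = 1 × tan26.8° / 2 ≈ 0.253.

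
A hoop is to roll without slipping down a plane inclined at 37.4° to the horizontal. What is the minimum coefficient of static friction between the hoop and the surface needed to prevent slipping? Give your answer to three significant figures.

μ_min ≈ 0.382

With I = MR², the ratio k = I/(MR²) is 1.
Along the incline Mg sinθ − f = Ma, and torque about the center fR = Iα = kMR²(a/R) gives f = kMa.
These give a = g sinθ/(1+k) and the required friction f = kMg sinθ/(1+k).
The normal force is N = Mg cosθ, so μ_min = f/N = k tanθ/(1+k).
μ_min = 1 × tan37.4° / 2 ≈ 0.382.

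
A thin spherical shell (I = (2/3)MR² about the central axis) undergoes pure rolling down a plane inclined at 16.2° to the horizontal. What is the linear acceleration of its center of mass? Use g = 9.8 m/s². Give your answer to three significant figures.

With I = (2/3)MR², the ratio k = I/(MR²) is 2/3.
Along the incline Mg sinθ − f = Ma, and torque about the center fR = Iα = kMR²(a/R) gives f = kMa.
Eliminating f: Mg sinθ = (1+k)Ma, so a = g sinθ/(1+k) = 9.8 × sin16.2° / 1.667 ≈ 1.64 m/s².

a ≈ 1.64 m/s²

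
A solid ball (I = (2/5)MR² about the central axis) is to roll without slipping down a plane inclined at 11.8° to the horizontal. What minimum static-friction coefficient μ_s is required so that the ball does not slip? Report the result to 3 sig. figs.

Here I = (2/5)MR², so the shape factor k = I/(MR²) = 0.4.
Along the incline Mg sinθ − f = Ma, and torque about the center fR = Iα = kMR²(a/R) gives f = kMa.
These give a = g sinθ/(1+k) and the required friction f = kMg sinθ/(1+k).
With N = Mg cosθ, the no-slip condition f ≤ μN gives μ_min = f/N = k tanθ/(1+k).
μ_min = 0.4 × tan11.8° / 1.4 ≈ 0.0597.

μ_min ≈ 0.0597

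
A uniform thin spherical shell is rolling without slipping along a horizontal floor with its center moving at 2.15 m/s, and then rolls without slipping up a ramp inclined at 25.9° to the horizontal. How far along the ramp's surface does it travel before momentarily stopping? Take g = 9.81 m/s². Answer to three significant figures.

d ≈ 0.899 m

The moment of inertia is (2/3)MR², giving k ≡ I/(MR²) = 2/3.
Rolling without slipping gives ω = v/R, so the total kinetic energy is ½Mv² + ½Iω² = ½(1+k)Mv² = (5/6)Mv².
Setting this equal to Mgh gives the vertical rise h = (1+k)v₀²/(2g) = 1.667×2.15²/(2×9.81) = 0.3927 m.
Along the incline, d = h/sinθ = 0.3927/sin25.9° ≈ 0.899 m.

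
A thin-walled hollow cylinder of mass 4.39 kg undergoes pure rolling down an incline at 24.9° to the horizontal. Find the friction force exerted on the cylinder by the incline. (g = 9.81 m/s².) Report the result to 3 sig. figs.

f ≈ 9.07 N

Here I = MR², so the shape factor k = I/(MR²) = 1.
Along the incline Mg sinθ − f = Ma, and torque about the center fR = Iα = kMR²(a/R) gives f = kMa.
Combining, a = g sinθ/(1+k) and f = kMa = kMg sinθ/(1+k).
f = 1 × 4.39 × 9.81 × sin24.9° / 2 ≈ 9.07 N.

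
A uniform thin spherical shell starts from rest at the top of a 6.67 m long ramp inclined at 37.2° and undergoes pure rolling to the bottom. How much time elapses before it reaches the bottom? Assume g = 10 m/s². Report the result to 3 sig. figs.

t ≈ 1.92 s

Here I = (2/3)MR², so the shape factor k = I/(MR²) = 2/3.
Newton's second law down the slope: Mg sinθ − f = Ma. The torque equation fR = Iα (with α = a/R) gives f = kMa.
Hence a = g sinθ/(1+k) = 10×sin37.2°/1.667 = 3.628 m/s².
With constant a from rest, t = √(2L/a) = √(2·6.67/3.628) ≈ 1.92 s.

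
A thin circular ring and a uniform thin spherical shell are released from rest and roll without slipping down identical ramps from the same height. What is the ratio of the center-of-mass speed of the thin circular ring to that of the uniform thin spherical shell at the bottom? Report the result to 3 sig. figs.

v_ratio ≈ 0.913

Each satisfies Mgh = ½(1+k)Mv² with k = I/(MR²), so v ∝ 1/√(1+k).
For the thin circular ring k = 1; for the uniform thin spherical shell k = 2/3.
v₁/v₂ = √((1+k₂)/(1+k₁)) = √(1.667/2) ≈ 0.913.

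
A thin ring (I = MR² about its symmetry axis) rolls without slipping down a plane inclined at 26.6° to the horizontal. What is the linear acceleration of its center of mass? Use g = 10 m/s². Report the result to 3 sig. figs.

a ≈ 2.24 m/s²

For this body I = MR², i.e. k = I/(MR²) = 1.
Translational: Mg sinθ − f = Ma. Rotational about the CM: fR = Iα = kMRa, so f = kMa.
Eliminating f: Mg sinθ = (1+k)Ma, so a = g sinθ/(1+k) = 10 × sin26.6° / 2 ≈ 2.24 m/s².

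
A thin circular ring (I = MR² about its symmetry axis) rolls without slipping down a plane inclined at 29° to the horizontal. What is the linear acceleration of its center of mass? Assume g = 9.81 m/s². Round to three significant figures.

Here I = MR², so the shape factor k = I/(MR²) = 1.
Along the incline Mg sinθ − f = Ma, and torque about the center fR = Iα = kMR²(a/R) gives f = kMa.
Eliminating f: Mg sinθ = (1+k)Ma, so a = g sinθ/(1+k) = 9.81 × sin29° / 2 ≈ 2.38 m/s².

a ≈ 2.38 m/s²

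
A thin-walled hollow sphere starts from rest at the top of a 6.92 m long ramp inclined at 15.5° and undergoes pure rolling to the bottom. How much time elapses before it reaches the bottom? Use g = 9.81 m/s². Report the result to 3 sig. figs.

The moment of inertia is (2/3)MR², giving k ≡ I/(MR²) = 2/3.
Along the incline Mg sinθ − f = Ma, and torque about the center fR = Iα = kMR²(a/R) gives f = kMa.
Hence a = g sinθ/(1+k) = 9.81×sin15.5°/1.667 = 1.573 m/s².
Starting from rest, L = ½at², so t = √(2L/a) = √(2×6.92/1.573) ≈ 2.97 s.

t ≈ 2.97 s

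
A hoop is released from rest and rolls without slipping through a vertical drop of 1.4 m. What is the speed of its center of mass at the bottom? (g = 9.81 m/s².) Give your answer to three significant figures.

For this body I = MR², i.e. k = I/(MR²) = 1.
Rolling without slipping gives ω = v/R, so the total kinetic energy is ½Mv² + ½Iω² = ½(1+k)Mv² = Mv².
Energy conservation: Mgh = Mv², so v = √(2gh/(1+k)) = √(2 × 9.81 × 1.4 / 2) ≈ 3.71 m/s.

v ≈ 3.71 m/s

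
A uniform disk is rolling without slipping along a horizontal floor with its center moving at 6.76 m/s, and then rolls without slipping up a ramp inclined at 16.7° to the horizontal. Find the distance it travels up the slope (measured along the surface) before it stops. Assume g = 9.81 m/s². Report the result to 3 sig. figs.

d ≈ 12.2 m

With I = (1/2)MR², the ratio k = I/(MR²) is 0.5.
The rolling condition ω = v/R makes the rotational term ½I(v/R)² = ½kMv², so KE_total = ½(1+k)Mv² = (3/4)Mv².
Setting this equal to Mgh gives the vertical rise h = (1+k)v₀²/(2g) = 1.5×6.76²/(2×9.81) = 3.494 m.
The distance along the slope is d = h/sinθ = 3.494/sin16.7° ≈ 12.2 m.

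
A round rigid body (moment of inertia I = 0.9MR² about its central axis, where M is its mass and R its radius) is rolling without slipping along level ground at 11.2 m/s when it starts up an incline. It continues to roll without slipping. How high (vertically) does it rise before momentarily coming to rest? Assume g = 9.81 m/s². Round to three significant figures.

h ≈ 12.1 m

The moment of inertia is 0.9MR², giving k ≡ I/(MR²) = 0.9.
The rolling condition ω = v/R makes the rotational term ½I(v/R)² = ½kMv², so KE_total = ½(1+k)Mv² = (19/20)Mv².
At the top the kinetic energy is zero, so (19/20)Mv₀² = Mgh.
Thus h = (1+k)v₀²/(2g) = 1.9 × 11.2² / (2 × 9.81) ≈ 12.1 m.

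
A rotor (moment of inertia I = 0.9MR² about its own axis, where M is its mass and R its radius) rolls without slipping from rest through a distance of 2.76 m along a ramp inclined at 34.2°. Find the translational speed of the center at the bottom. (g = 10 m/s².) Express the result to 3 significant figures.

The moment of inertia is 0.9MR², giving k ≡ I/(MR²) = 0.9.
The rolling condition ω = v/R makes the rotational term ½I(v/R)² = ½kMv², so KE_total = ½(1+k)Mv² = (19/20)Mv².
The vertical drop is h = L sinθ = 2.76 × sin34.2° = 1.551 m.
Energy conservation: Mgh = (19/20)Mv², so v = √(2gh/(1+k)) = √(2 × 10 × 1.551 / 1.9) ≈ 4.04 m/s.

v ≈ 4.04 m/s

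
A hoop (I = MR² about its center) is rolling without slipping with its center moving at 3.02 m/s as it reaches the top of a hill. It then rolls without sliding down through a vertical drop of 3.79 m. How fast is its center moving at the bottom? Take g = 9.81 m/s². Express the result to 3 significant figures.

v ≈ 6.80 m/s

The moment of inertia is MR², giving k ≡ I/(MR²) = 1.
Rolling without slipping gives ω = v/R, so the total kinetic energy is ½Mv² + ½Iω² = ½(1+k)Mv² = Mv².
Energy conservation: Mv₀² + Mgh = Mv², so v² = v₀² + 2gh/(1+k).
v = √(3.02² + 2×9.81×3.79/2) = √46.3 ≈ 6.80 m/s.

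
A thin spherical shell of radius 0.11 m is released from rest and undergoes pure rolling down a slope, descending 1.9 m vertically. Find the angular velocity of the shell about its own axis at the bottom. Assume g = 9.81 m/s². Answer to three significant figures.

The moment of inertia is (2/3)MR², giving k ≡ I/(MR²) = 2/3.
Rolling without slipping gives ω = v/R, so the total kinetic energy is ½Mv² + ½Iω² = ½(1+k)Mv² = (5/6)Mv².
Energy conservation Mgh = ½(1+k)Mv² gives v = √(2gh/(1+k)) = √(2 × 9.81 × 1.9 / 1.667) = 4.729 m/s.
Then ω = v/R = 4.729 / 0.11 ≈ 43.0 rad/s.

ω ≈ 43.0 rad/s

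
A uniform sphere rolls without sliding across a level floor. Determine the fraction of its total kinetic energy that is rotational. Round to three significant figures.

fraction ≈ 0.286

For this body I = (2/5)MR², i.e. k = I/(MR²) = 0.4.
Since ω = v/R, the translational part is ½Mv² and the rotational part is ½I(v/R)² = ½kMv²; the total is ½(1+k)Mv².
The rotational fraction is therefore k/(1+k) = 0.4/1.4 ≈ 0.286.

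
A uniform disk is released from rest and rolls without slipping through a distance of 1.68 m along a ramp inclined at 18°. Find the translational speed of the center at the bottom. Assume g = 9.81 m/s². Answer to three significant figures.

Here I = (1/2)MR², so the shape factor k = I/(MR²) = 0.5.
Since it rolls without slipping, ω = v/R and KE = ½Mv² + ½Iω² = ½(1+k)Mv² = (3/4)Mv².
The vertical drop is h = L sinθ = 1.68 × sin18° = 0.5191 m.
Setting Mgh = (3/4)Mv² gives v = √(2gh/(1+k)) = √(2·9.81·0.5191/1.5) ≈ 2.61 m/s.

v ≈ 2.61 m/s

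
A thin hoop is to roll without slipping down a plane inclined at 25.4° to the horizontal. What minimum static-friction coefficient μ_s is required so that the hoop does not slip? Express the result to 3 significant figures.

With I = MR², the ratio k = I/(MR²) is 1.
Newton's second law down the slope: Mg sinθ − f = Ma. The torque equation fR = Iα (with α = a/R) gives f = kMa.
These give a = g sinθ/(1+k) and the required friction f = kMg sinθ/(1+k).
The normal force is N = Mg cosθ, so μ_min = f/N = k tanθ/(1+k).
μ_min = 1 × tan25.4° / 2 ≈ 0.237.

μ_min ≈ 0.237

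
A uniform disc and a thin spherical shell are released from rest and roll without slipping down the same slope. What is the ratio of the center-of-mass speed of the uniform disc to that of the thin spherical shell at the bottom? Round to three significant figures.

v_ratio ≈ 1.05

Each satisfies Mgh = ½(1+k)Mv² with k = I/(MR²), so v ∝ 1/√(1+k).
For the uniform disc k = 0.5; for the thin spherical shell k = 2/3.
v₁/v₂ = √((1+k₂)/(1+k₁)) = √(1.667/1.5) ≈ 1.05.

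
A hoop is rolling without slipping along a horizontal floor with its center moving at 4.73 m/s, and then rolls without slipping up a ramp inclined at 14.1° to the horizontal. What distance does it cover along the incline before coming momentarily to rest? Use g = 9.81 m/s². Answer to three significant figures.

The moment of inertia is MR², giving k ≡ I/(MR²) = 1.
The rolling condition ω = v/R makes the rotational term ½I(v/R)² = ½kMv², so KE_total = ½(1+k)Mv² = Mv².
Setting this equal to Mgh gives the vertical rise h = (1+k)v₀²/(2g) = 2×4.73²/(2×9.81) = 2.281 m.
The distance along the slope is d = h/sinθ = 2.281/sin14.1° ≈ 9.36 m.

d ≈ 9.36 m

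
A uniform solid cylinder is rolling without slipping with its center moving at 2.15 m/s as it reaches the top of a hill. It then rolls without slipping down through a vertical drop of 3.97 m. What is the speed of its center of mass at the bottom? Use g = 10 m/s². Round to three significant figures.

The moment of inertia is (1/2)MR², giving k ≡ I/(MR²) = 0.5.
Since it rolls without slipping, ω = v/R and KE = ½Mv² + ½Iω² = ½(1+k)Mv² = (3/4)Mv².
Conserving energy between top and bottom: (3/4)Mv² = (3/4)Mv₀² + Mgh, hence v² = v₀² + 2gh/(1+k).
v = √(2.15² + 2×10×3.97/1.5) = √57.56 ≈ 7.59 m/s.

v ≈ 7.59 m/s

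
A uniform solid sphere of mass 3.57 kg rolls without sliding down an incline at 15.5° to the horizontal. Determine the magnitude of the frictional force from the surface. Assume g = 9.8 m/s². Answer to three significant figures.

f ≈ 2.67 N

With I = (2/5)MR², the ratio k = I/(MR²) is 0.4.
Translational: Mg sinθ − f = Ma. Rotational about the CM: fR = Iα = kMRa, so f = kMa.
Combining, a = g sinθ/(1+k) and f = kMa = kMg sinθ/(1+k).
f = 0.4 × 3.57 × 9.8 × sin15.5° / 1.4 ≈ 2.67 N.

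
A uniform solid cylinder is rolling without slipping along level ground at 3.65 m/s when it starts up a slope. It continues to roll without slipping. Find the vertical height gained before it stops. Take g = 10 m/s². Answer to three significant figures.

h ≈ 0.999 m

For this body I = (1/2)MR², i.e. k = I/(MR²) = 0.5.
Rolling without slipping gives ω = v/R, so the total kinetic energy is ½Mv² + ½Iω² = ½(1+k)Mv² = (3/4)Mv².
At the top the kinetic energy is zero, so (3/4)Mv₀² = Mgh.
Thus h = (1+k)v₀²/(2g) = 1.5 × 3.65² / (2 × 10) ≈ 0.999 m.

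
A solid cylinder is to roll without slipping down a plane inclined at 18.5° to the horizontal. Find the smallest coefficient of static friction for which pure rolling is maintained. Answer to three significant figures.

Here I = (1/2)MR², so the shape factor k = I/(MR²) = 0.5.
Newton's second law down the slope: Mg sinθ − f = Ma. The torque equation fR = Iα (with α = a/R) gives f = kMa.
These give a = g sinθ/(1+k) and the required friction f = kMg sinθ/(1+k).
With N = Mg cosθ, the no-slip condition f ≤ μN gives μ_min = f/N = k tanθ/(1+k).
μ_min = 0.5 × tan18.5° / 1.5 ≈ 0.112.

μ_min ≈ 0.112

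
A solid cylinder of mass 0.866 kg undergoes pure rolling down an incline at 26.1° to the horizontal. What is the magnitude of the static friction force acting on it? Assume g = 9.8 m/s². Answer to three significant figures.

f ≈ 1.24 N

The moment of inertia is (1/2)MR², giving k ≡ I/(MR²) = 0.5.
Along the incline Mg sinθ − f = Ma, and torque about the center fR = Iα = kMR²(a/R) gives f = kMa.
Combining, a = g sinθ/(1+k) and f = kMa = kMg sinθ/(1+k).
f = 0.5 × 0.866 × 9.8 × sin26.1° / 1.5 ≈ 1.24 N.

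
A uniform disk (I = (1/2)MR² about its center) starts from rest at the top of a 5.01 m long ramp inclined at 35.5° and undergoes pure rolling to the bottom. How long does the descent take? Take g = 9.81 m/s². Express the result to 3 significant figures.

t ≈ 1.62 s

The moment of inertia is (1/2)MR², giving k ≡ I/(MR²) = 0.5.
Along the incline Mg sinθ − f = Ma, and torque about the center fR = Iα = kMR²(a/R) gives f = kMa.
Hence a = g sinθ/(1+k) = 9.81×sin35.5°/1.5 = 3.798 m/s².
With constant a from rest, t = √(2L/a) = √(2·5.01/3.798) ≈ 1.62 s.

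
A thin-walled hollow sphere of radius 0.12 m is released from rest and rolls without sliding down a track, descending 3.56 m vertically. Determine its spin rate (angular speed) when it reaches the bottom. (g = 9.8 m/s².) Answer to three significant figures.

Here I = (2/3)MR², so the shape factor k = I/(MR²) = 2/3.
Pure rolling means v = ωR; then KE = ½Mv² + ½I(v/R)² = ½(1+k)Mv² = (5/6)Mv².
Energy conservation Mgh = ½(1+k)Mv² gives v = √(2gh/(1+k)) = √(2 × 9.8 × 3.56 / 1.667) = 6.47 m/s.
Then ω = v/R = 6.47 / 0.12 ≈ 53.9 rad/s.

ω ≈ 53.9 rad/s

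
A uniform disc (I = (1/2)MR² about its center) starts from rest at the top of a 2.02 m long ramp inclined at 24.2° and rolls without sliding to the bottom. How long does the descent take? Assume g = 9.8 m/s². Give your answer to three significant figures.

t ≈ 1.23 s

The moment of inertia is (1/2)MR², giving k ≡ I/(MR²) = 0.5.
Translational: Mg sinθ − f = Ma. Rotational about the CM: fR = Iα = kMRa, so f = kMa.
Hence a = g sinθ/(1+k) = 9.8×sin24.2°/1.5 = 2.678 m/s².
With constant a from rest, t = √(2L/a) = √(2·2.02/2.678) ≈ 1.23 s.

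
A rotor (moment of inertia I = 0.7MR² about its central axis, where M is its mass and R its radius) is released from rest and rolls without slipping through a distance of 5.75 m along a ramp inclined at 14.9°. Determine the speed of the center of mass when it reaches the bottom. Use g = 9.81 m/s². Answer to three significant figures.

v ≈ 4.13 m/s

For this body I = 0.7MR², i.e. k = I/(MR²) = 0.7.
Pure rolling means v = ωR; then KE = ½Mv² + ½I(v/R)² = ½(1+k)Mv² = (17/20)Mv².
The vertical drop is h = L sinθ = 5.75 × sin14.9° = 1.479 m.
Setting Mgh = (17/20)Mv² gives v = √(2gh/(1+k)) = √(2·9.81·1.479/1.7) ≈ 4.13 m/s.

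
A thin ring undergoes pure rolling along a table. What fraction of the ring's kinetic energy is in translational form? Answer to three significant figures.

The moment of inertia is MR², giving k ≡ I/(MR²) = 1.
Since ω = v/R, the translational part is ½Mv² and the rotational part is ½I(v/R)² = ½kMv²; the total is ½(1+k)Mv².
The translational fraction is therefore 1/(1+k) = 1/2 ≈ 0.500.

fraction ≈ 0.500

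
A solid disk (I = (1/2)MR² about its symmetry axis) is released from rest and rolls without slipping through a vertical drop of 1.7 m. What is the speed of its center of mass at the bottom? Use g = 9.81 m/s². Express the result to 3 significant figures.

v ≈ 4.72 m/s

The moment of inertia is (1/2)MR², giving k ≡ I/(MR²) = 0.5.
The rolling condition ω = v/R makes the rotational term ½I(v/R)² = ½kMv², so KE_total = ½(1+k)Mv² = (3/4)Mv².
Energy conservation: Mgh = (3/4)Mv², so v = √(2gh/(1+k)) = √(2 × 9.81 × 1.7 / 1.5) ≈ 4.72 m/s.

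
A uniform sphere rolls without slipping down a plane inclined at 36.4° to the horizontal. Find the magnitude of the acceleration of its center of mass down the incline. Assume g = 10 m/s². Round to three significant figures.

Here I = (2/5)MR², so the shape factor k = I/(MR²) = 0.4.
Translational: Mg sinθ − f = Ma. Rotational about the CM: fR = Iα = kMRa, so f = kMa.
Eliminating f: Mg sinθ = (1+k)Ma, so a = g sinθ/(1+k) = 10 × sin36.4° / 1.4 ≈ 4.24 m/s².

a ≈ 4.24 m/s²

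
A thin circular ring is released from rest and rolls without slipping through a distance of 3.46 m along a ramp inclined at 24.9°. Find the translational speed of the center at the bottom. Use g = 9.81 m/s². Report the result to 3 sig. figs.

With I = MR², the ratio k = I/(MR²) is 1.
Since it rolls without slipping, ω = v/R and KE = ½Mv² + ½Iω² = ½(1+k)Mv² = Mv².
The vertical drop is h = L sinθ = 3.46 × sin24.9° = 1.457 m.
Energy conservation: Mgh = Mv², so v = √(2gh/(1+k)) = √(2 × 9.81 × 1.457 / 2) ≈ 3.78 m/s.

v ≈ 3.78 m/s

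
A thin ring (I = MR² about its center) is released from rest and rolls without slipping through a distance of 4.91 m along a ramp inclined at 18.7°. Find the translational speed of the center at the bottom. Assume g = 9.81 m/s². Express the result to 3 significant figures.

v ≈ 3.93 m/s

With I = MR², the ratio k = I/(MR²) is 1.
Rolling without slipping gives ω = v/R, so the total kinetic energy is ½Mv² + ½Iω² = ½(1+k)Mv² = Mv².
The vertical drop is h = L sinθ = 4.91 × sin18.7° = 1.574 m.
Energy conservation: Mgh = Mv², so v = √(2gh/(1+k)) = √(2 × 9.81 × 1.574 / 2) ≈ 3.93 m/s.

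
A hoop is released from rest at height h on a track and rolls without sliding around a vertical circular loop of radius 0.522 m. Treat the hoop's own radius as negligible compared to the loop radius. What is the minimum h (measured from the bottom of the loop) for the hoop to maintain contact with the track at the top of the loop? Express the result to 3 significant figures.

With I = MR², the ratio k = I/(MR²) is 1.
At the top of the loop, the minimum-contact condition is Mg = Mv_top²/r, so v_top² = gr.
With ω = v/R, the kinetic energy at speed v is ½(1+k)Mv² = Mv².
Energy conservation from release (height h) to the top (height 2r): Mgh = Mg(2r) + M·gr.
Thus h_min = 2r + (1+k)r/2 = r(2 + 2/2) = 0.522 × 3 ≈ 1.57 m.

h_min ≈ 1.57 m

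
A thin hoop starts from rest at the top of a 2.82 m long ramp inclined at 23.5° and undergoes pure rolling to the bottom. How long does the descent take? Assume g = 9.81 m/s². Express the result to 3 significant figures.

t ≈ 1.70 s

The moment of inertia is MR², giving k ≡ I/(MR²) = 1.
Newton's second law down the slope: Mg sinθ − f = Ma. The torque equation fR = Iα (with α = a/R) gives f = kMa.
Hence a = g sinθ/(1+k) = 9.81×sin23.5°/2 = 1.956 m/s².
Starting from rest, L = ½at², so t = √(2L/a) = √(2×2.82/1.956) ≈ 1.70 s.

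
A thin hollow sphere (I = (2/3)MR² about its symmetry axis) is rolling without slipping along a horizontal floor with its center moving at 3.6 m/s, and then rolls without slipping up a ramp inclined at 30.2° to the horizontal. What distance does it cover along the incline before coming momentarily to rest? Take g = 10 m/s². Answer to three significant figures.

d ≈ 2.15 m

With I = (2/3)MR², the ratio k = I/(MR²) is 2/3.
Rolling without slipping gives ω = v/R, so the total kinetic energy is ½Mv² + ½Iω² = ½(1+k)Mv² = (5/6)Mv².
Setting this equal to Mgh gives the vertical rise h = (1+k)v₀²/(2g) = 1.667×3.6²/(2×10) = 1.08 m.
The distance along the slope is d = h/sinθ = 1.08/sin30.2° ≈ 2.15 m.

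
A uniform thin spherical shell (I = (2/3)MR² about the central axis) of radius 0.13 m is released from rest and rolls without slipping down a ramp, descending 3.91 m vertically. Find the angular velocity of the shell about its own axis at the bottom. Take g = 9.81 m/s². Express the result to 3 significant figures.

ω ≈ 52.2 rad/s

The moment of inertia is (2/3)MR², giving k ≡ I/(MR²) = 2/3.
Pure rolling means v = ωR; then KE = ½Mv² + ½I(v/R)² = ½(1+k)Mv² = (5/6)Mv².
Energy conservation Mgh = ½(1+k)Mv² gives v = √(2gh/(1+k)) = √(2 × 9.81 × 3.91 / 1.667) = 6.784 m/s.
The angular speed follows from ω = v/R = 6.784/0.13 ≈ 52.2 rad/s.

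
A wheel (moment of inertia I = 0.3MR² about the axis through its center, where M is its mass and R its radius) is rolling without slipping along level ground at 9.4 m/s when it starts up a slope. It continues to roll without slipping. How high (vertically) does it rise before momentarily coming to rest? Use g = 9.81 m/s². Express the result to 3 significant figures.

The moment of inertia is 0.3MR², giving k ≡ I/(MR²) = 0.3.
The rolling condition ω = v/R makes the rotational term ½I(v/R)² = ½kMv², so KE_total = ½(1+k)Mv² = (13/20)Mv².
At the top the kinetic energy is zero, so (13/20)Mv₀² = Mgh.
Thus h = (1+k)v₀²/(2g) = 1.3 × 9.4² / (2 × 9.81) ≈ 5.85 m.

h ≈ 5.85 m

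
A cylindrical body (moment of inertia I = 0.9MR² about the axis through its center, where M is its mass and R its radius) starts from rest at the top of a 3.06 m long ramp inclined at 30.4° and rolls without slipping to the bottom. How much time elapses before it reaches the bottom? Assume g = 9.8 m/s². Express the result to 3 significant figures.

t ≈ 1.53 s

For this body I = 0.9MR², i.e. k = I/(MR²) = 0.9.
Newton's second law down the slope: Mg sinθ − f = Ma. The torque equation fR = Iα (with α = a/R) gives f = kMa.
Hence a = g sinθ/(1+k) = 9.8×sin30.4°/1.9 = 2.61 m/s².
With constant a from rest, t = √(2L/a) = √(2·3.06/2.61) ≈ 1.53 s.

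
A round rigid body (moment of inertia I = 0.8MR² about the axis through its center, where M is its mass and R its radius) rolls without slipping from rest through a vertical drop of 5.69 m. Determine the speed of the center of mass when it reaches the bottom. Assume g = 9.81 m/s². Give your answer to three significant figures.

For this body I = 0.8MR², i.e. k = I/(MR²) = 0.8.
Since it rolls without slipping, ω = v/R and KE = ½Mv² + ½Iω² = ½(1+k)Mv² = (9/10)Mv².
Setting Mgh = (9/10)Mv² gives v = √(2gh/(1+k)) = √(2·9.81·5.69/1.8) ≈ 7.88 m/s.

v ≈ 7.88 m/s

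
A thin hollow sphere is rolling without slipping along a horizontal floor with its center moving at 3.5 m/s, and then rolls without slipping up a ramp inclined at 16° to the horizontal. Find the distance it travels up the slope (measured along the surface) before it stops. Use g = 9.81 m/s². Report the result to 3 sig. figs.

d ≈ 3.78 m

With I = (2/3)MR², the ratio k = I/(MR²) is 2/3.
The rolling condition ω = v/R makes the rotational term ½I(v/R)² = ½kMv², so KE_total = ½(1+k)Mv² = (5/6)Mv².
Setting this equal to Mgh gives the vertical rise h = (1+k)v₀²/(2g) = 1.667×3.5²/(2×9.81) = 1.041 m.
The distance along the slope is d = h/sinθ = 1.041/sin16° ≈ 3.78 m.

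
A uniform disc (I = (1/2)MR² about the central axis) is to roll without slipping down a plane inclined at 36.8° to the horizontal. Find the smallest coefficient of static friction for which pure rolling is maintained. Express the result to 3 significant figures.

μ_min ≈ 0.249

Here I = (1/2)MR², so the shape factor k = I/(MR²) = 0.5.
Newton's second law down the slope: Mg sinθ − f = Ma. The torque equation fR = Iα (with α = a/R) gives f = kMa.
These give a = g sinθ/(1+k) and the required friction f = kMg sinθ/(1+k).
The normal force is N = Mg cosθ, so μ_min = f/N = k tanθ/(1+k).
μ_min = 0.5 × tan36.8° / 1.5 ≈ 0.249.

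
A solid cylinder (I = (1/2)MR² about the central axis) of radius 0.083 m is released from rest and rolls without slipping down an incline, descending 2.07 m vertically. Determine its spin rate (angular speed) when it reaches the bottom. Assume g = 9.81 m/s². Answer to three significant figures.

ω ≈ 62.7 rad/s

With I = (1/2)MR², the ratio k = I/(MR²) is 0.5.
Pure rolling means v = ωR; then KE = ½Mv² + ½I(v/R)² = ½(1+k)Mv² = (3/4)Mv².
Energy conservation Mgh = ½(1+k)Mv² gives v = √(2gh/(1+k)) = √(2 × 9.81 × 2.07 / 1.5) = 5.203 m/s.
Then ω = v/R = 5.203 / 0.083 ≈ 62.7 rad/s.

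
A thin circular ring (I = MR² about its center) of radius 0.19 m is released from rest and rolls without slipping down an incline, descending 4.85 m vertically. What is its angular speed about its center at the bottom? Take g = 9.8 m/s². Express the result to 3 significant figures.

With I = MR², the ratio k = I/(MR²) is 1.
Since it rolls without slipping, ω = v/R and KE = ½Mv² + ½Iω² = ½(1+k)Mv² = Mv².
Energy conservation Mgh = ½(1+k)Mv² gives v = √(2gh/(1+k)) = √(2 × 9.8 × 4.85 / 2) = 6.894 m/s.
Then ω = v/R = 6.894 / 0.19 ≈ 36.3 rad/s.

ω ≈ 36.3 rad/s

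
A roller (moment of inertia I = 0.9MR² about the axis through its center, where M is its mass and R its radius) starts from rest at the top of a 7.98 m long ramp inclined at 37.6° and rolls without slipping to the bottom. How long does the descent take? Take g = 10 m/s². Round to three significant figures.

For this body I = 0.9MR², i.e. k = I/(MR²) = 0.9.
Newton's second law down the slope: Mg sinθ − f = Ma. The torque equation fR = Iα (with α = a/R) gives f = kMa.
Hence a = g sinθ/(1+k) = 10×sin37.6°/1.9 = 3.211 m/s².
Starting from rest, L = ½at², so t = √(2L/a) = √(2×7.98/3.211) ≈ 2.23 s.

t ≈ 2.23 s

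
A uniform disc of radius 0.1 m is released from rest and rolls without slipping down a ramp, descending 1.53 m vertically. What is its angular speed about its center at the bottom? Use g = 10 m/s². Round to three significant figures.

ω ≈ 45.2 rad/s

The moment of inertia is (1/2)MR², giving k ≡ I/(MR²) = 0.5.
The rolling condition ω = v/R makes the rotational term ½I(v/R)² = ½kMv², so KE_total = ½(1+k)Mv² = (3/4)Mv².
Energy conservation Mgh = ½(1+k)Mv² gives v = √(2gh/(1+k)) = √(2 × 10 × 1.53 / 1.5) = 4.517 m/s.
Then ω = v/R = 4.517 / 0.1 ≈ 45.2 rad/s.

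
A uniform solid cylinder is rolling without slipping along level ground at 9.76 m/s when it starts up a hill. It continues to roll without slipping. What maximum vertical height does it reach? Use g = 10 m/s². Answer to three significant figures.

h ≈ 7.14 m

For this body I = (1/2)MR², i.e. k = I/(MR²) = 0.5.
Rolling without slipping gives ω = v/R, so the total kinetic energy is ½Mv² + ½Iω² = ½(1+k)Mv² = (3/4)Mv².
At the top the kinetic energy is zero, so (3/4)Mv₀² = Mgh.
Thus h = (1+k)v₀²/(2g) = 1.5 × 9.76² / (2 × 10) ≈ 7.14 m.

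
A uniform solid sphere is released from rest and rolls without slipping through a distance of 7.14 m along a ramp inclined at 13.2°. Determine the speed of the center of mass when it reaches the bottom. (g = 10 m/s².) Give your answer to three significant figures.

Here I = (2/5)MR², so the shape factor k = I/(MR²) = 0.4.
Since it rolls without slipping, ω = v/R and KE = ½Mv² + ½Iω² = ½(1+k)Mv² = (7/10)Mv².
The vertical drop is h = L sinθ = 7.14 × sin13.2° = 1.63 m.
Energy conservation: Mgh = (7/10)Mv², so v = √(2gh/(1+k)) = √(2 × 10 × 1.63 / 1.4) ≈ 4.83 m/s.

v ≈ 4.83 m/s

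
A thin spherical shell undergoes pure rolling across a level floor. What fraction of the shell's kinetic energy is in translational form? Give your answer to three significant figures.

For this body I = (2/3)MR², i.e. k = I/(MR²) = 2/3.
Since ω = v/R, the translational part is ½Mv² and the rotational part is ½I(v/R)² = ½kMv²; the total is ½(1+k)Mv².
The translational fraction is therefore 1/(1+k) = 1/1.667 ≈ 0.600.

fraction ≈ 0.600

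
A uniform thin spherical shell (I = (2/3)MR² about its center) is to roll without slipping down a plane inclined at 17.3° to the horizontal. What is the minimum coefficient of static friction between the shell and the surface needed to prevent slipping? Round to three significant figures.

Here I = (2/3)MR², so the shape factor k = I/(MR²) = 2/3.
Along the incline Mg sinθ − f = Ma, and torque about the center fR = Iα = kMR²(a/R) gives f = kMa.
These give a = g sinθ/(1+k) and the required friction f = kMg sinθ/(1+k).
The normal force is N = Mg cosθ, so μ_min = f/N = k tanθ/(1+k).
μ_min = (2/3) × tan17.3° / 1.667 ≈ 0.125.

μ_min ≈ 0.125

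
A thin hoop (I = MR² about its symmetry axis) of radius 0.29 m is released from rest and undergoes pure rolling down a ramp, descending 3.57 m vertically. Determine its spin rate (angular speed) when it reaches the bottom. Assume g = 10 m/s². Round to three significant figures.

The moment of inertia is MR², giving k ≡ I/(MR²) = 1.
Rolling without slipping gives ω = v/R, so the total kinetic energy is ½Mv² + ½Iω² = ½(1+k)Mv² = Mv².
Energy conservation Mgh = ½(1+k)Mv² gives v = √(2gh/(1+k)) = √(2 × 10 × 3.57 / 2) = 5.975 m/s.
Then ω = v/R = 5.975 / 0.29 ≈ 20.6 rad/s.

ω ≈ 20.6 rad/s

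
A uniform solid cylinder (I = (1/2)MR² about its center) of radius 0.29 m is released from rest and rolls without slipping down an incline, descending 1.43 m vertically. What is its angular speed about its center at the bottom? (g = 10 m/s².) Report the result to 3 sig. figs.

For this body I = (1/2)MR², i.e. k = I/(MR²) = 0.5.
Pure rolling means v = ωR; then KE = ½Mv² + ½I(v/R)² = ½(1+k)Mv² = (3/4)Mv².
Energy conservation Mgh = ½(1+k)Mv² gives v = √(2gh/(1+k)) = √(2 × 10 × 1.43 / 1.5) = 4.367 m/s.
Then ω = v/R = 4.367 / 0.29 ≈ 15.1 rad/s.

ω ≈ 15.1 rad/s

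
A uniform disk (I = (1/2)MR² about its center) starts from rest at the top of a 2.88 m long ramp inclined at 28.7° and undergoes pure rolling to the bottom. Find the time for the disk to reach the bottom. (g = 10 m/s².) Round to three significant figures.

t ≈ 1.34 s

For this body I = (1/2)MR², i.e. k = I/(MR²) = 0.5.
Translational: Mg sinθ − f = Ma. Rotational about the CM: fR = Iα = kMRa, so f = kMa.
Hence a = g sinθ/(1+k) = 10×sin28.7°/1.5 = 3.201 m/s².
With constant a from rest, t = √(2L/a) = √(2·2.88/3.201) ≈ 1.34 s.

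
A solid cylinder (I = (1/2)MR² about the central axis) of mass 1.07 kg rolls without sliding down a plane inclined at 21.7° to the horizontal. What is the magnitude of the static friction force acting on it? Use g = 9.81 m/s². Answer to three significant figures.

f ≈ 1.29 N

The moment of inertia is (1/2)MR², giving k ≡ I/(MR²) = 0.5.
Newton's second law down the slope: Mg sinθ − f = Ma. The torque equation fR = Iα (with α = a/R) gives f = kMa.
Combining, a = g sinθ/(1+k) and f = kMa = kMg sinθ/(1+k).
f = 0.5 × 1.07 × 9.81 × sin21.7° / 1.5 ≈ 1.29 N.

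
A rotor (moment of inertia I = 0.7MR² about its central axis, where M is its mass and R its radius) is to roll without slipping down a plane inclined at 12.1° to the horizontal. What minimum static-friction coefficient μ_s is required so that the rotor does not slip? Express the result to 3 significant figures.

μ_min ≈ 0.0883

The moment of inertia is 0.7MR², giving k ≡ I/(MR²) = 0.7.
Newton's second law down the slope: Mg sinθ − f = Ma. The torque equation fR = Iα (with α = a/R) gives f = kMa.
These give a = g sinθ/(1+k) and the required friction f = kMg sinθ/(1+k).
The normal force is N = Mg cosθ, so μ_min = f/N = k tanθ/(1+k).
μ_min = 0.7 × tan12.1° / 1.7 ≈ 0.0883.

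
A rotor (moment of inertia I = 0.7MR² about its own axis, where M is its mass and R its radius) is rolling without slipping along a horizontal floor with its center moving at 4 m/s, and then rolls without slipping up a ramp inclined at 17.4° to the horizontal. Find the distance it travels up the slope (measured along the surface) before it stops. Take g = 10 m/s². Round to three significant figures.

d ≈ 4.55 m

Here I = 0.7MR², so the shape factor k = I/(MR²) = 0.7.
Since it rolls without slipping, ω = v/R and KE = ½Mv² + ½Iω² = ½(1+k)Mv² = (17/20)Mv².
Setting this equal to Mgh gives the vertical rise h = (1+k)v₀²/(2g) = 1.7×4²/(2×10) = 1.36 m.
Along the incline, d = h/sinθ = 1.36/sin17.4° ≈ 4.55 m.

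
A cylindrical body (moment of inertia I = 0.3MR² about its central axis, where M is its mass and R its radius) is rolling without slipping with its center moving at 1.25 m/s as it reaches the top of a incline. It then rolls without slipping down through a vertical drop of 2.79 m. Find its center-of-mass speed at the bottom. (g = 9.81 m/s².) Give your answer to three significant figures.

v ≈ 6.61 m/s

With I = 0.3MR², the ratio k = I/(MR²) is 0.3.
The rolling condition ω = v/R makes the rotational term ½I(v/R)² = ½kMv², so KE_total = ½(1+k)Mv² = (13/20)Mv².
Conserving energy between top and bottom: (13/20)Mv² = (13/20)Mv₀² + Mgh, hence v² = v₀² + 2gh/(1+k).
v = √(1.25² + 2×9.81×2.79/1.3) = √43.67 ≈ 6.61 m/s.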